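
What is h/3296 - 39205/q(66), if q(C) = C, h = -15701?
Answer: -65127973/108768 ≈ -598.78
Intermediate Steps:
h/3296 - 39205/q(66) = -15701/3296 - 39205/66 = -65127973/108768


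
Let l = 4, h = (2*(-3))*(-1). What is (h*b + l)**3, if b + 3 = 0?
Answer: -2744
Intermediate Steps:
b = -3 (b = -3 + 0 = -3)
h = 6 (h = -6*(-1) = 6)
(h*b + l)**3 = (6*(-3) + 4)**3 = (-18 + 4)**3 = (-14)**3 = -2744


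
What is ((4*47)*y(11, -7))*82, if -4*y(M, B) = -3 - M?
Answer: 53956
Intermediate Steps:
y(M, B) = 3/4 + M/4 (y(M, B) = -(-3 - M)/4 = 3/4 + M/4)
((4*47)*y(11, -7))*82 = ((4*47)*(3/4 + (1/4)*11))*82 = (188*(3/4 + 11/4))*82 = (188*(7/2))*82 = 658*82 = 53956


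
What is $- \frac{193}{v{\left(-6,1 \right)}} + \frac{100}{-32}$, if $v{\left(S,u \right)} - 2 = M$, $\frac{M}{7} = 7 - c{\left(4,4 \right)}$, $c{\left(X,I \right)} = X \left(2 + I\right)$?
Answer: $- \frac{1381}{936} \approx -1.4754$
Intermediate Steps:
$M = -119$ ($M = 7 \left(7 - 4 \left(2 + 4\right)\right) = 7 \left(7 - 4 \cdot 6\right) = 7 \left(7 - 24\right) = 7 \left(-17\right) = -119$)
$v{\left(S,u \right)} = -117$ ($v{\left(S,u \right)} = 2 - 119 = -117$)
$- \frac{193}{v{\left(-6,1 \right)}} + \frac{100}{-32} = - \frac{193}{-117} + \frac{100}{-32} = \left(-193\right) \left(- \frac{1}{117}\right) + 100 \left(- \frac{1}{32}\right) = \frac{193}{117} - \frac{25}{8} = - \frac{1381}{936}$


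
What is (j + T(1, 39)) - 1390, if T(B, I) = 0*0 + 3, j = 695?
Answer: -692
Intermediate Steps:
T(B, I) = 3 (T(B, I) = 0 + 3 = 3)
(j + T(1, 39)) - 1390 = (695 + 3) - 1390 = 698 - 1390 = -692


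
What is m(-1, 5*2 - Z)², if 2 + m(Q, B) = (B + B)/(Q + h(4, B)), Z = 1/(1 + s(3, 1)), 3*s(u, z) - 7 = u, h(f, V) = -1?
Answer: 23409/169 ≈ 138.51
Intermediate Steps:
s(u, z) = 7/3 + u/3
Z = 3/13 (Z = 1/(1 + (7/3 + (⅓)*3)) = 1/(1 + (7/3 + 1)) = 1/(1 + 10/3) = 1/(13/3) = 3/13 ≈ 0.23077)
m(Q, B) = -2 + 2*B/(-1 + Q) (m(Q, B) = -2 + (B + B)/(Q - 1) = -2 + (2*B)/(-1 + Q) = -2 + 2*B/(-1 + Q))
m(-1, 5*2 - Z)² = (2*(1 + (5*2 - 1*3/13) - 1*(-1))/(-1 - 1))² = (2*(1 + (10 - 3/13) + 1)/(-2))² = (2*(-½)*(1 + 127/13 + 1))² = (2*(-½)*(153/13))² = (-153/13)² = 23409/169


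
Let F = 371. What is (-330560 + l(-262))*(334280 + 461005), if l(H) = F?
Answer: -262594358865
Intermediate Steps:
l(H) = 371
(-330560 + l(-262))*(334280 + 461005) = (-330560 + 371)*(334280 + 461005) = -330189*795285 = -262594358865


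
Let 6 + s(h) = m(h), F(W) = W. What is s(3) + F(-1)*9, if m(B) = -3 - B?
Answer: -21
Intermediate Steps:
s(h) = -9 - h (s(h) = -6 + (-3 - h) = -9 - h)
s(3) + F(-1)*9 = (-9 - 1*3) - 1*9 = (-9 - 3) - 9 = -12 - 9 = -21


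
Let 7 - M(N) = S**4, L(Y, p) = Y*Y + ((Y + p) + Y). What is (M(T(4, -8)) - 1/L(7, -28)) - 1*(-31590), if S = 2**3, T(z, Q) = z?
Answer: 962534/35 ≈ 27501.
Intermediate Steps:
L(Y, p) = p + Y**2 + 2*Y (L(Y, p) = Y**2 + (p + 2*Y) = p + Y**2 + 2*Y)
S = 8
M(N) = -4089 (M(N) = 7 - 1*8**4 = 7 - 1*4096 = 7 - 4096 = -4089)
(M(T(4, -8)) - 1/L(7, -28)) - 1*(-31590) = (-4089 - 1/(-28 + 7**2 + 2*7)) - 1*(-31590) = (-4089 - 1/(-28 + 49 + 14)) + 31590 = (-4089 - 1/35) + 31590 = -143116/35 + 31590 = 962534/35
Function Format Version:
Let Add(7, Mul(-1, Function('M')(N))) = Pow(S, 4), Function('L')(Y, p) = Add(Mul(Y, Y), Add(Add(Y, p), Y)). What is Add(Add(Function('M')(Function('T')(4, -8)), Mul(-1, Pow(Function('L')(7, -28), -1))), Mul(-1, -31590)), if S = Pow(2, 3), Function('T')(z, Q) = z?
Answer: Rational(962534, 35) ≈ 27501.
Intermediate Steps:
Function('L')(Y, p) = Add(p, Pow(Y, 2), Mul(2, Y)) (Function('L')(Y, p) = Add(Pow(Y, 2), Add(p, Mul(2, Y))) = Add(p, Pow(Y, 2), Mul(2, Y)))
S = 8
Function('M')(N) = -4089 (Function('M')(N) = Add(7, Mul(-1, Pow(8, 4))) = Add(7, Mul(-1, 4096)) = Add(7, -4096) = -4089)
Add(Add(Function('M')(Function('T')(4, -8)), Mul(-1, Pow(Function('L')(7, -28), -1))), Mul(-1, -31590)) = Add(Add(-4089, Mul(-1, Pow(Add(-28, Pow(7, 2), Mul(2, 7)), -1))), Mul(-1, -31590)) = Add(Add(-4089, Mul(-1, Pow(Add(-28, 49, 14), -1))), 31590) = Add(Add(-4089, Mul(-1, Pow(35, -1))), 31590) = Add(Add(-4089, Mul(-1, Rational(1, 35))), 31590) = Add(Add(-4089, Rational(-1, 35)), 31590) = Add(Rational(-143116, 35), 31590) = Rational(962534, 35)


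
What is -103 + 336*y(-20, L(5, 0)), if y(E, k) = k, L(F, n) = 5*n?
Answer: -103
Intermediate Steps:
-103 + 336*y(-20, L(5, 0)) = -103 + 336*(5*0) = -103 + 336*0 = -103 + 0 = -103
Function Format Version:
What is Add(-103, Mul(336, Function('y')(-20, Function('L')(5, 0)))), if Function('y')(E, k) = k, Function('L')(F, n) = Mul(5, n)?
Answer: -103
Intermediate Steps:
Add(-103, Mul(336, Function('y')(-20, Function('L')(5, 0)))) = Add(-103, Mul(336, Mul(5, 0))) = Add(-103, Mul(336, 0)) = Add(-103, 0) = -103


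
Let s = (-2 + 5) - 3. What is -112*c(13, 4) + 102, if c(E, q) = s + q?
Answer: -346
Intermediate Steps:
s = 0 (s = 3 - 3 = 0)
c(E, q) = q (c(E, q) = 0 + q = q)
-112*c(13, 4) + 102 = -112*4 + 102 = -448 + 102 = -346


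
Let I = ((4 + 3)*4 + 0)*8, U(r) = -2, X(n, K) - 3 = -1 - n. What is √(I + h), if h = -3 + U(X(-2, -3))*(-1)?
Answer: √223 ≈ 14.933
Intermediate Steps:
X(n, K) = 2 - n (X(n, K) = 3 + (-1 - n) = 2 - n)
I = 224 (I = (7*4 + 0)*8 = (28 + 0)*8 = 28*8 = 224)
h = -1 (h = -3 - 2*(-1) = -3 + 2 = -1)
√(I + h) = √(224 - 1) = √223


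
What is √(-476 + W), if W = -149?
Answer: 25*I ≈ 25.0*I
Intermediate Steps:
√(-476 + W) = √(-476 - 149) = √(-625) = 25*I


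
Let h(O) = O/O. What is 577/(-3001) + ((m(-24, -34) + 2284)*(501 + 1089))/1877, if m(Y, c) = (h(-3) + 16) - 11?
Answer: 10925858071/5632877 ≈ 1939.7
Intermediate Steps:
h(O) = 1
m(Y, c) = 6 (m(Y, c) = (1 + 16) - 11 = 17 - 11 = 6)
577/(-3001) + ((m(-24, -34) + 2284)*(501 + 1089))/1877 = 577/(-3001) + ((6 + 2284)*(501 + 1089))/1877 = 577*(-1/3001) + (2290*1590)*(1/1877) = -577/3001 + 3641100*(1/1877) = -577/3001 + 3641100/1877 = 10925858071/5632877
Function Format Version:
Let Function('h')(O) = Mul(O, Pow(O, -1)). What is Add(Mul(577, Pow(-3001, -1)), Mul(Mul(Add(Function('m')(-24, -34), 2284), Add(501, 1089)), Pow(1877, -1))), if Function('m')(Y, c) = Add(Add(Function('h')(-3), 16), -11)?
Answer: Rational(10925858071, 5632877) ≈ 1939.7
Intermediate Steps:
Function('h')(O) = 1
Function('m')(Y, c) = 6 (Function('m')(Y, c) = Add(Add(1, 16), -11) = Add(17, -11) = 6)
Add(Mul(577, Pow(-3001, -1)), Mul(Mul(Add(Function('m')(-24, -34), 2284), Add(501, 1089)), Pow(1877, -1))) = Add(Mul(577, Pow(-3001, -1)), Mul(Mul(Add(6, 2284), Add(501, 1089)), Pow(1877, -1))) = Add(Mul(577, Rational(-1, 3001)), Mul(Mul(2290, 1590), Rational(1, 1877))) = Add(Rational(-577, 3001), Mul(3641100, Rational(1, 1877))) = Add(Rational(-577, 3001), Rational(3641100, 1877)) = Rational(10925858071, 5632877)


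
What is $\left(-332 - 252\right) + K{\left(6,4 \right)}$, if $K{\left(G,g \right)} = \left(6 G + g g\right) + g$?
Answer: $-528$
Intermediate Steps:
$K{\left(G,g \right)} = g + g^{2} + 6 G$ ($K{\left(G,g \right)} = \left(6 G + g^{2}\right) + g = \left(g^{2} + 6 G\right) + g = g + g^{2} + 6 G$)
$\left(-332 - 252\right) + K{\left(6,4 \right)} = \left(-332 - 252\right) + \left(4 + 4^{2} + 6 \cdot 6\right) = -584 + \left(4 + 16 + 36\right) = -584 + 56 = -528$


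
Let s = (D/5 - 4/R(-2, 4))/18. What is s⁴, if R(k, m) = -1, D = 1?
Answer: 2401/810000 ≈ 0.0029642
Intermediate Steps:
s = 7/30 (s = (1/5 - 4/(-1))/18 = (1*(⅕) - 4*(-1))*(1/18) = (⅕ + 4)*(1/18) = (21/5)*(1/18) = 7/30 ≈ 0.23333)
s⁴ = (7/30)⁴ = 2401/810000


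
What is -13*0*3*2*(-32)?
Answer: 0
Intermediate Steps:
-13*0*3*2*(-32) = -0*2*(-32) = -13*0*(-32) = 0*(-32) = 0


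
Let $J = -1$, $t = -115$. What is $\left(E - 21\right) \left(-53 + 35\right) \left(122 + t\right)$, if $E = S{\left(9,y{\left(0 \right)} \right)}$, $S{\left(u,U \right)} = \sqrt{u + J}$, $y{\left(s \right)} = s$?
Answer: $2646 - 252 \sqrt{2} \approx 2289.6$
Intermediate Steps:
$S{\left(u,U \right)} = \sqrt{-1 + u}$ ($S{\left(u,U \right)} = \sqrt{u - 1} = \sqrt{-1 + u}$)
$E = 2 \sqrt{2}$ ($E = \sqrt{-1 + 9} = \sqrt{8} = 2 \sqrt{2} \approx 2.8284$)
$\left(E - 21\right) \left(-53 + 35\right) \left(122 + t\right) = \left(2 \sqrt{2} - 21\right) \left(-53 + 35\right) \left(122 - 115\right) = \left(-21 + 2 \sqrt{2}\right) \left(-18\right) 7 = \left(378 - 36 \sqrt{2}\right) 7 = 2646 - 252 \sqrt{2}$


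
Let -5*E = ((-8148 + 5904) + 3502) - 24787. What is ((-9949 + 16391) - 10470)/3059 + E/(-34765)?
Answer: -40639069/27985825 ≈ -1.4521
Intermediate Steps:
E = 23529/5 (E = -(((-8148 + 5904) + 3502) - 24787)/5 = -((-2244 + 3502) - 24787)/5 = -(1258 - 24787)/5 = -⅕*(-23529) = 23529/5 ≈ 4705.8)
((-9949 + 16391) - 10470)/3059 + E/(-34765) = ((-9949 + 16391) - 10470)/3059 + (23529/5)/(-34765) = (6442 - 10470)*(1/3059) + (23529/5)*(-1/34765) = -4028*1/3059 - 23529/173825 = -212/161 - 23529/173825 = -40639069/27985825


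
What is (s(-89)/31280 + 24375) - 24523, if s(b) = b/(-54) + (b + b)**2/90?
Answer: -1249853303/8445600 ≈ -147.99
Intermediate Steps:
s(b) = -b/54 + 2*b**2/45 (s(b) = b*(-1/54) + (2*b)**2*(1/90) = -b/54 + (4*b**2)*(1/90) = -b/54 + 2*b**2/45)
(s(-89)/31280 + 24375) - 24523 = (((1/270)*(-89)*(-5 + 12*(-89)))/31280 + 24375) - 24523 = (((1/270)*(-89)*(-5 - 1068))*(1/31280) + 24375) - 24523 = (((1/270)*(-89)*(-1073))*(1/31280) + 24375) - 24523 = ((95497/270)*(1/31280) + 24375) - 24523 = (95497/8445600 + 24375) - 24523 = 205861595497/8445600 - 24523 = -1249853303/8445600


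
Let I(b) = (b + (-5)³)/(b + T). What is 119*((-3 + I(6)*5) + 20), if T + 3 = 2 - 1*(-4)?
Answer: -52598/9 ≈ -5844.2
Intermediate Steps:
T = 3 (T = -3 + (2 - 1*(-4)) = -3 + (2 + 4) = -3 + 6 = 3)
I(b) = (-125 + b)/(3 + b) (I(b) = (b + (-5)³)/(b + 3) = (b - 125)/(3 + b) = (-125 + b)/(3 + b))
119*((-3 + I(6)*5) + 20) = 119*((-3 + ((-125 + 6)/(3 + 6))*5) + 20) = 119*((-3 + (-119/9)*5) + 20) = 119*((-3 + ((⅑)*(-119))*5) + 20) = 119*((-3 - 119/9*5) + 20) = 119*((-3 - 595/9) + 20) = 119*(-622/9 + 20) = 119*(-442/9) = -52598/9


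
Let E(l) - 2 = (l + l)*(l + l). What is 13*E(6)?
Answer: 1898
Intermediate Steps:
E(l) = 2 + 4*l² (E(l) = 2 + (l + l)*(l + l) = 2 + (2*l)*(2*l) = 2 + 4*l²)
13*E(6) = 13*(2 + 4*6²) = 13*(2 + 4*36) = 13*(2 + 144) = 13*146 = 1898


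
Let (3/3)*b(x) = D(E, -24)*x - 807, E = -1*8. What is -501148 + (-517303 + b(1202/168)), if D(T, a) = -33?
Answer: -28545835/28 ≈ -1.0195e+6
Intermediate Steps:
E = -8
b(x) = -807 - 33*x (b(x) = -33*x - 807 = -807 - 33*x)
-501148 + (-517303 + b(1202/168)) = -501148 + (-517303 + (-807 - 39666/168)) = -501148 + (-517303 + (-807 - 33*601/84)) = -501148 + (-517303 + (-807 - 6611/28)) = -501148 + (-517303 - 29207/28) = -501148 - 14513691/28 = -28545835/28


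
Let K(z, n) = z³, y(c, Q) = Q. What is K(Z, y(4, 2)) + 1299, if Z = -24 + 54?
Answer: 28299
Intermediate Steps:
Z = 30
K(Z, y(4, 2)) + 1299 = 30³ + 1299 = 27000 + 1299 = 28299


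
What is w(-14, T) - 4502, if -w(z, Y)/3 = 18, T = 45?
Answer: -4556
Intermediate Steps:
w(z, Y) = -54 (w(z, Y) = -3*18 = -54)
w(-14, T) - 4502 = -54 - 4502 = -4556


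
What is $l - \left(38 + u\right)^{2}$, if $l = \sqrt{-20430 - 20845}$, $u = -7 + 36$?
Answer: $-4489 + 5 i \sqrt{1651} \approx -4489.0 + 203.16 i$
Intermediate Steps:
$u = 29$
$l = 5 i \sqrt{1651}$ ($l = \sqrt{-41275} = 5 i \sqrt{1651} \approx 203.16 i$)
$l - \left(38 + u\right)^{2} = 5 i \sqrt{1651} - \left(38 + 29\right)^{2} = 5 i \sqrt{1651} - 67^{2} = 5 i \sqrt{1651} - 4489 = -4489 + 5 i \sqrt{1651}$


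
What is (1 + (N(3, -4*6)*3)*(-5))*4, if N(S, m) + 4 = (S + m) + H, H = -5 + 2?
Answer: 1684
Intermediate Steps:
H = -3
N(S, m) = -7 + S + m (N(S, m) = -4 + ((S + m) - 3) = -4 + (-3 + S + m) = -7 + S + m)
(1 + (N(3, -4*6)*3)*(-5))*4 = (1 + ((-7 + 3 - 4*6)*3)*(-5))*4 = (1 + ((-7 + 3 - 24)*3)*(-5))*4 = (1 - 28*3*(-5))*4 = (1 - 84*(-5))*4 = (1 + 420)*4 = 421*4 = 1684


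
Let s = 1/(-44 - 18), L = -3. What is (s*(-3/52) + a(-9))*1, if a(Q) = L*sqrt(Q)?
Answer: 3/3224 - 9*I ≈ 0.00093052 - 9.0*I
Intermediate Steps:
a(Q) = -3*sqrt(Q)
s = -1/62 (s = 1/(-62) = -1/62 ≈ -0.016129)
(s*(-3/52) + a(-9))*1 = (-(-3)/(62*52) - 9*I)*1 = (-1/62*(-3/52) - 9*I)*1 = (3/3224 - 9*I)*1 = 3/3224 - 9*I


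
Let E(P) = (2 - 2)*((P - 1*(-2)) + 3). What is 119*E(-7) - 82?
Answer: -82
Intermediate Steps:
E(P) = 0 (E(P) = 0*((P + 2) + 3) = 0*((2 + P) + 3) = 0*(5 + P) = 0)
119*E(-7) - 82 = 119*0 - 82 = 0 - 82 = -82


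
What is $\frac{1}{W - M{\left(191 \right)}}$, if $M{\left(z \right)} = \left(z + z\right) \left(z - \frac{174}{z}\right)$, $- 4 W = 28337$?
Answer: $- \frac{4}{318793} \approx -1.2547 \cdot 10^{-5}$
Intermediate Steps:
$W = - \frac{28337}{4}$ ($W = \left(- \frac{1}{4}\right) 28337 = - \frac{28337}{4} \approx -7084.3$)
$M{\left(z \right)} = 2 z \left(z - \frac{174}{z}\right)$
$\frac{1}{W - M{\left(191 \right)}} = \frac{1}{- \frac{28337}{4} - \left(-348 + 2 \cdot 191^{2}\right)} = \frac{1}{- \frac{28337}{4} - \left(-348 + 2 \cdot 36481\right)} = \frac{1}{- \frac{28337}{4} - \left(-348 + 72962\right)} = \frac{1}{- \frac{28337}{4} - 72614} = \frac{1}{- \frac{318793}{4}} = - \frac{4}{318793}$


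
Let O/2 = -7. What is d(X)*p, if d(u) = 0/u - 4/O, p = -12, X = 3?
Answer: -24/7 ≈ -3.4286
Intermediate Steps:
O = -14 (O = 2*(-7) = -14)
d(u) = 2/7 (d(u) = 0/u - 4/(-14) = 0 - 4*(-1/14) = 0 + 2/7 = 2/7)
d(X)*p = (2/7)*(-12) = -24/7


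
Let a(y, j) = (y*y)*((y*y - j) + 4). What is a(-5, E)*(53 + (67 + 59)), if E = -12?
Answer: 183475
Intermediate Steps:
a(y, j) = y²*(4 + y² - j) (a(y, j) = y²*((y² - j) + 4) = y²*(4 + y² - j))
a(-5, E)*(53 + (67 + 59)) = ((-5)²*(4 + (-5)² - 1*(-12)))*(53 + (67 + 59)) = (25*(4 + 25 + 12))*(53 + 126) = (25*41)*179 = 1025*179 = 183475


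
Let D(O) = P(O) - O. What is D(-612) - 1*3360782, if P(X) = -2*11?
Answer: -3360192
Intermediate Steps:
P(X) = -22
D(O) = -22 - O
D(-612) - 1*3360782 = (-22 - 1*(-612)) - 1*3360782 = (-22 + 612) - 3360782 = 590 - 3360782 = -3360192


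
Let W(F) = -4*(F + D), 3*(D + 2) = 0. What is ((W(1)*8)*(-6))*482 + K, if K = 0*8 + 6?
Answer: -92538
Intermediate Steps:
D = -2 (D = -2 + (1/3)*0 = -2 + 0 = -2)
W(F) = 8 - 4*F (W(F) = -4*(F - 2) = -4*(-2 + F) = 8 - 4*F)
K = 6 (K = 0 + 6 = 6)
((W(1)*8)*(-6))*482 + K = (((8 - 4*1)*8)*(-6))*482 + 6 = (((8 - 4)*8)*(-6))*482 + 6 = ((4*8)*(-6))*482 + 6 = (32*(-6))*482 + 6 = -192*482 + 6 = -92544 + 6 = -92538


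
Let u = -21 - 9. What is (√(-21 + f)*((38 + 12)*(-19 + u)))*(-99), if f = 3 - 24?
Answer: 242550*I*√42 ≈ 1.5719e+6*I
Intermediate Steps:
f = -21
u = -30
(√(-21 + f)*((38 + 12)*(-19 + u)))*(-99) = (√(-21 - 21)*((38 + 12)*(-19 - 30)))*(-99) = (√(-42)*(50*(-49)))*(-99) = ((I*√42)*(-2450))*(-99) = -2450*I*√42*(-99) = 242550*I*√42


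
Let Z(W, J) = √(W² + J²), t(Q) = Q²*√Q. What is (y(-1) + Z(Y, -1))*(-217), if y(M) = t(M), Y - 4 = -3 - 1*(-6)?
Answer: -1085*√2 - 217*I ≈ -1534.4 - 217.0*I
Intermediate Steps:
Y = 7 (Y = 4 + (-3 - 1*(-6)) = 4 + (-3 + 6) = 4 + 3 = 7)
t(Q) = Q^(5/2)
y(M) = M^(5/2)
Z(W, J) = √(J² + W²)
(y(-1) + Z(Y, -1))*(-217) = ((-1)^(5/2) + √((-1)² + 7²))*(-217) = (I + √(1 + 49))*(-217) = (I + √50)*(-217) = (I + 5*√2)*(-217) = -1085*√2 - 217*I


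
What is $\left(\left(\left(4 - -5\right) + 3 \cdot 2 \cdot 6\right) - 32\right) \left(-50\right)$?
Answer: $-650$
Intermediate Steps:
$\left(\left(\left(4 - -5\right) + 3 \cdot 2 \cdot 6\right) - 32\right) \left(-50\right) = \left(\left(\left(4 + 5\right) + 3 \cdot 12\right) - 32\right) \left(-50\right) = \left(\left(9 + 36\right) - 32\right) \left(-50\right) = \left(45 - 32\right) \left(-50\right) = 13 \left(-50\right) = -650$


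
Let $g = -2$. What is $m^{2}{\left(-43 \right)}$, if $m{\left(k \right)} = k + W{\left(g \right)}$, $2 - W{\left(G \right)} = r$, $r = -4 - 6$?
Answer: $961$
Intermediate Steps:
$r = -10$ ($r = -4 - 6 = -10$)
$W{\left(G \right)} = 12$ ($W{\left(G \right)} = 2 - -10 = 2 + 10 = 12$)
$m{\left(k \right)} = 12 + k$ ($m{\left(k \right)} = k + 12 = 12 + k$)
$m^{2}{\left(-43 \right)} = \left(12 - 43\right)^{2} = \left(-31\right)^{2} = 961$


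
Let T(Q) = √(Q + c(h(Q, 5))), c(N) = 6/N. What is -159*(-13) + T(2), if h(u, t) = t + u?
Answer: 2067 + 2*√35/7 ≈ 2068.7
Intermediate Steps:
T(Q) = √(Q + 6/(5 + Q))
-159*(-13) + T(2) = -159*(-13) + √((6 + 2*(5 + 2))/(5 + 2)) = 2067 + √((6 + 2*7)/7) = 2067 + √((6 + 14)/7) = 2067 + √((⅐)*20) = 2067 + √(20/7) = 2067 + 2*√35/7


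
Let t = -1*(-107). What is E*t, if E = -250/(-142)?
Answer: 13375/71 ≈ 188.38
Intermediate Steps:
E = 125/71 (E = -250*(-1/142) = 125/71 ≈ 1.7606)
t = 107
E*t = (125/71)*107 = 13375/71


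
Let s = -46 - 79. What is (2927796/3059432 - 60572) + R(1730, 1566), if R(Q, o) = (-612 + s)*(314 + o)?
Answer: -1106084897307/764858 ≈ -1.4461e+6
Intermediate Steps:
s = -125
R(Q, o) = -231418 - 737*o (R(Q, o) = (-612 - 125)*(314 + o) = -737*(314 + o) = -231418 - 737*o)
(2927796/3059432 - 60572) + R(1730, 1566) = (2927796/3059432 - 60572) + (-231418 - 737*1566) = (2927796*(1/3059432) - 60572) + (-231418 - 1154142) = (731949/764858 - 60572) - 1385560 = -46328246827/764858 - 1385560 = -1106084897307/764858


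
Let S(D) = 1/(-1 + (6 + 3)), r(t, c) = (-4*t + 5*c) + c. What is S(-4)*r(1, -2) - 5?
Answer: -7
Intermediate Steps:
r(t, c) = -4*t + 6*c
S(D) = 1/8 (S(D) = 1/(-1 + 9) = 1/8)
S(-4)*r(1, -2) - 5 = (-4*1 + 6*(-2))/8 - 5 = (-4 - 12)/8 - 5 = (1/8)*(-16) - 5 = -2 - 5 = -7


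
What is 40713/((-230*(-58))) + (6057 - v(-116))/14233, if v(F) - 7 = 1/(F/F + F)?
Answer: 132035049/37973644 ≈ 3.4770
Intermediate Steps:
v(F) = 7 + 1/(1 + F) (v(F) = 7 + 1/(F/F + F) = 7 + 1/(1 + F))
40713/((-230*(-58))) + (6057 - v(-116))/14233 = 40713/((-230*(-58))) + (6057 - (8 + 7*(-116))/(1 - 116))/14233 = 40713/13340 + (6057 - (8 - 812)/(-115))*(1/14233) = 40713*(1/13340) + (6057 - (-1)*(-804)/115)*(1/14233) = 40713/13340 + (6057 - 1*804/115)*(1/14233) = 40713/13340 + (6057 - 804/115)*(1/14233) = 40713/13340 + (695751/115)*(1/14233) = 40713/13340 + 695751/1636795 = 132035049/37973644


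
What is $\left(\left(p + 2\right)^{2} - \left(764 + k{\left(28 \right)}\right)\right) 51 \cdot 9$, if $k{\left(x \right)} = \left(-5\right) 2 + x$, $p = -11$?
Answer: $-321759$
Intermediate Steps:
$k{\left(x \right)} = -10 + x$
$\left(\left(p + 2\right)^{2} - \left(764 + k{\left(28 \right)}\right)\right) 51 \cdot 9 = \left(\left(-11 + 2\right)^{2} - 782\right) 51 \cdot 9 = \left(\left(-9\right)^{2} - 782\right) 459 = \left(81 - 782\right) 459 = \left(-701\right) 459 = -321759$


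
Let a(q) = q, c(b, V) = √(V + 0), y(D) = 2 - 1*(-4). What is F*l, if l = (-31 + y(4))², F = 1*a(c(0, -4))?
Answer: 1250*I ≈ 1250.0*I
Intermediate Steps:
y(D) = 6 (y(D) = 2 + 4 = 6)
c(b, V) = √V
F = 2*I (F = 1*√(-4) = 1*(2*I) = 2*I ≈ 2.0*I)
l = 625 (l = (-31 + 6)² = (-25)² = 625)
F*l = (2*I)*625 = 1250*I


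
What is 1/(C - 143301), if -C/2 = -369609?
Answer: 1/595917 ≈ 1.6781e-6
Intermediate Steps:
C = 739218 (C = -2*(-369609) = 739218)
1/(C - 143301) = 1/(739218 - 143301) = 1/595917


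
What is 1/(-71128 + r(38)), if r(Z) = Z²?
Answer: -1/69684 ≈ -1.4351e-5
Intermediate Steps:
1/(-71128 + r(38)) = 1/(-71128 + 38²) = 1/(-71128 + 1444) = 1/(-69684) = -1/69684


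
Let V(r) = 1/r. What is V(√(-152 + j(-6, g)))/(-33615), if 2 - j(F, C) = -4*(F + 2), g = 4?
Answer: I*√166/5580090 ≈ 2.3089e-6*I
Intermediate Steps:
j(F, C) = 10 + 4*F (j(F, C) = 2 - (-4)*(F + 2) = 2 - (-4)*(2 + F) = 2 - (-8 - 4*F) = 2 + (8 + 4*F) = 10 + 4*F)
V(√(-152 + j(-6, g)))/(-33615) = 1/(√(-152 + (10 + 4*(-6)))*(-33615)) = -1/33615/√(-152 + (10 - 24)) = -1/33615/√(-152 - 14) = -1/33615/√(-166) = -1/33615/(I*√166) = -I*√166/166*(-1/33615) = I*√166/5580090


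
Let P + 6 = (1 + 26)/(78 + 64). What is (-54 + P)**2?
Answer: 72131049/20164 ≈ 3577.2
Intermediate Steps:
P = -825/142 (P = -6 + (1 + 26)/(78 + 64) = -6 + 27/142 = -825/142 ≈ -5.8099)
(-54 + P)**2 = (-54 - 825/142)**2 = (-8493/142)**2 = 72131049/20164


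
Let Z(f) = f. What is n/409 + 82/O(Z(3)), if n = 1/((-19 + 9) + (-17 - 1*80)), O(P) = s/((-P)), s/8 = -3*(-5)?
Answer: -1794303/875260 ≈ -2.0500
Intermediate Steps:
s = 120 (s = 8*(-3*(-5)) = 8*15 = 120)
O(P) = -120/P (O(P) = 120/((-P)) = 120*(-1/P) = -120/P)
n = -1/107 (n = 1/(-10 + (-17 - 80)) = 1/(-10 - 97) = 1/(-107) = -1/107 ≈ -0.0093458)
n/409 + 82/O(Z(3)) = -1/107/409 + 82/((-120/3)) = -1/107*1/409 + 82/((-120*⅓)) = -1/43763 + 82/(-40) = -1/43763 + 82*(-1/40) = -1/43763 - 41/20 = -1794303/875260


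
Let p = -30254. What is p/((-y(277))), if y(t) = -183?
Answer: -30254/183 ≈ -165.32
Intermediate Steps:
p/((-y(277))) = -30254/((-1*(-183))) = -30254/183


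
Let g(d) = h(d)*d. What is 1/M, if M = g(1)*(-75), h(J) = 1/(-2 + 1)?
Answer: 1/75 ≈ 0.013333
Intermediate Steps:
h(J) = -1 (h(J) = 1/(-1) = -1)
g(d) = -d
M = 75 (M = -1*1*(-75) = -1*(-75) = 75)
1/M = 1/75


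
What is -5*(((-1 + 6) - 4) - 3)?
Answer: 10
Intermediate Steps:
-5*(((-1 + 6) - 4) - 3) = -5*((5 - 4) - 3) = -5*(1 - 3) = -5*(-2) = 10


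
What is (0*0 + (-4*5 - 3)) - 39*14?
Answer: -569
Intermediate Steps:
(0*0 + (-4*5 - 3)) - 39*14 = (0 + (-20 - 3)) - 546 = (0 - 23) - 546 = -23 - 546 = -569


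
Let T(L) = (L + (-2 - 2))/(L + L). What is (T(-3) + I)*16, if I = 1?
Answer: 104/3 ≈ 34.667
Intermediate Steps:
T(L) = (-4 + L)/(2*L) (T(L) = (L - 4)/((2*L)) = (-4 + L)*(1/(2*L)) = (-4 + L)/(2*L))
(T(-3) + I)*16 = ((1/2)*(-4 - 3)/(-3) + 1)*16 = ((1/2)*(-1/3)*(-7) + 1)*16 = (7/6 + 1)*16 = (13/6)*16 = 104/3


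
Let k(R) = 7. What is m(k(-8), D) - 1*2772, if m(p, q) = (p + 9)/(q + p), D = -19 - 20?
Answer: -5545/2 ≈ -2772.5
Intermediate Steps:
D = -39
m(p, q) = (9 + p)/(p + q)
m(k(-8), D) - 1*2772 = (9 + 7)/(7 - 39) - 1*2772 = 16/(-32) - 2772 = -1/32*16 - 2772 = -1/2 - 2772 = -5545/2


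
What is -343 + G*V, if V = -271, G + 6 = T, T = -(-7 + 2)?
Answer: -72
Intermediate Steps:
T = 5 (T = -1*(-5) = 5)
G = -1 (G = -6 + 5 = -1)
-343 + G*V = -343 - 1*(-271) = -343 + 271 = -72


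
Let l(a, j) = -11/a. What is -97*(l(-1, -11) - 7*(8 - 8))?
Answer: -1067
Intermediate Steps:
-97*(l(-1, -11) - 7*(8 - 8)) = -97*(-11/(-1) - 7*(8 - 8)) = -97*(-11*(-1) - 7*0) = -97*(11 + 0) = -97*11 = -1067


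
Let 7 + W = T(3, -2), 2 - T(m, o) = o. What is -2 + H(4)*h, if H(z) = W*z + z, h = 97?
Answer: -778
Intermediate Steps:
T(m, o) = 2 - o
W = -3 (W = -7 + (2 - 1*(-2)) = -7 + (2 + 2) = -7 + 4 = -3)
H(z) = -2*z (H(z) = -3*z + z = -2*z)
-2 + H(4)*h = -2 - 2*4*97 = -2 - 8*97 = -2 - 776 = -778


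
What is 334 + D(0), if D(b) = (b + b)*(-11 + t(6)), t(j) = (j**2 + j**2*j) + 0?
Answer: 334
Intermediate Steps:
t(j) = j**2 + j**3 (t(j) = (j**2 + j**3) + 0 = j**2 + j**3)
D(b) = 482*b (D(b) = (b + b)*(-11 + 6**2*(1 + 6)) = (2*b)*(-11 + 36*7) = (2*b)*(-11 + 252) = (2*b)*241 = 482*b)
334 + D(0) = 334 + 482*0 = 334 + 0 = 334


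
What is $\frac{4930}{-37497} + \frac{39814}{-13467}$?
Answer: $- \frac{17922964}{5804277} \approx -3.0879$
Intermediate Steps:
$\frac{4930}{-37497} + \frac{39814}{-13467} = 4930 \left(- \frac{1}{37497}\right) + 39814 \left(- \frac{1}{13467}\right) = - \frac{170}{1293} - \frac{39814}{13467} = - \frac{17922964}{5804277}$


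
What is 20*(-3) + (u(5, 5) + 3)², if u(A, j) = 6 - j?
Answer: -44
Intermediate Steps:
20*(-3) + (u(5, 5) + 3)² = 20*(-3) + ((6 - 1*5) + 3)² = -60 + ((6 - 5) + 3)² = -60 + (1 + 3)² = -60 + 4² = -60 + 16 = -44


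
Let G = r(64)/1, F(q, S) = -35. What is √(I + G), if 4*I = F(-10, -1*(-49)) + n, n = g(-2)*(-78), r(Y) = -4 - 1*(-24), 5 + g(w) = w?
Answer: √591/2 ≈ 12.155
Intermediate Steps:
g(w) = -5 + w
r(Y) = 20 (r(Y) = -4 + 24 = 20)
n = 546 (n = (-5 - 2)*(-78) = -7*(-78) = 546)
I = 511/4 (I = (-35 + 546)/4 = (¼)*511 = 511/4 ≈ 127.75)
G = 20 (G = 20/1 = 20*1 = 20)
√(I + G) = √(511/4 + 20) = √(591/4) = √591/2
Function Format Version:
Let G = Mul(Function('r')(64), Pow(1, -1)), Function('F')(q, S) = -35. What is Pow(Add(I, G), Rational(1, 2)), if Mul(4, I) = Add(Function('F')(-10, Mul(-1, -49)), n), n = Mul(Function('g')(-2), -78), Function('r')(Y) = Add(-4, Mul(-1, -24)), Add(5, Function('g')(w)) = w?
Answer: Mul(Rational(1, 2), Pow(591, Rational(1, 2))) ≈ 12.155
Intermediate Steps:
Function('g')(w) = Add(-5, w)
Function('r')(Y) = 20 (Function('r')(Y) = Add(-4, 24) = 20)
n = 546 (n = Mul(Add(-5, -2), -78) = Mul(-7, -78) = 546)
I = Rational(511, 4) (I = Mul(Rational(1, 4), Add(-35, 546)) = Mul(Rational(1, 4), 511) = Rational(511, 4) ≈ 127.75)
G = 20 (G = Mul(20, Pow(1, -1)) = Mul(20, 1) = 20)
Pow(Add(I, G), Rational(1, 2)) = Pow(Add(Rational(511, 4), 20), Rational(1, 2)) = Pow(Rational(591, 4), Rational(1, 2)) = Mul(Rational(1, 2), Pow(591, Rational(1, 2)))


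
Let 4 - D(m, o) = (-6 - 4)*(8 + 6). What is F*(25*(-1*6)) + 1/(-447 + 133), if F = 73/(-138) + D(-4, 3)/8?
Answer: -18926373/7222 ≈ -2620.7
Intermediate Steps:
D(m, o) = 144 (D(m, o) = 4 - (-6 - 4)*(8 + 6) = 4 - (-10)*14 = 4 - 1*(-140) = 4 + 140 = 144)
F = 2411/138 (F = 73/(-138) + 144/8 = 73*(-1/138) + 144*(⅛) = -73/138 + 18 = 2411/138 ≈ 17.471)
F*(25*(-1*6)) + 1/(-447 + 133) = 2411*(25*(-1*6))/138 + 1/(-447 + 133) = 2411*(25*(-6))/138 + 1/(-314) = (2411/138)*(-150) - 1/314 = -60275/23 - 1/314 = -18926373/7222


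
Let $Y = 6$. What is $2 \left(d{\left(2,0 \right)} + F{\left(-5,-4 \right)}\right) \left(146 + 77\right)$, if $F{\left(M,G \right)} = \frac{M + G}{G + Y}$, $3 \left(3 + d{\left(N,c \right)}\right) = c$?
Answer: $-3345$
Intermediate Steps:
$d{\left(N,c \right)} = -3 + \frac{c}{3}$
$F{\left(M,G \right)} = \frac{G + M}{6 + G}$ ($F{\left(M,G \right)} = \frac{M + G}{G + 6} = \frac{G + M}{6 + G}$)
$2 \left(d{\left(2,0 \right)} + F{\left(-5,-4 \right)}\right) \left(146 + 77\right) = 2 \left(\left(-3 + \frac{1}{3} \cdot 0\right) + \frac{-4 - 5}{6 - 4}\right) \left(146 + 77\right) = 2 \left(\left(-3 + 0\right) + \frac{1}{2} \left(-9\right)\right) 223 = 2 \left(-3 + \frac{1}{2} \left(-9\right)\right) 223 = 2 \left(-3 - \frac{9}{2}\right) 223 = 2 \left(- \frac{15}{2}\right) 223 = \left(-15\right) 223 = -3345$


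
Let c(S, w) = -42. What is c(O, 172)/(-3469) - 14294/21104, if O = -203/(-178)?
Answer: -24349759/36604888 ≈ -0.66521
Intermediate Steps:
O = 203/178 (O = -203*(-1/178) = 203/178 ≈ 1.1404)
c(O, 172)/(-3469) - 14294/21104 = -42/(-3469) - 14294/21104 = -42*(-1/3469) - 14294*1/21104 = 42/3469 - 7147/10552 = -24349759/36604888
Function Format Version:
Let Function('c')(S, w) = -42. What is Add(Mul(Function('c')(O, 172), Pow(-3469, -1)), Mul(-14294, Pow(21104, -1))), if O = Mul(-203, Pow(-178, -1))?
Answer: Rational(-24349759, 36604888) ≈ -0.66521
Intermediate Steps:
O = Rational(203, 178) (O = Mul(-203, Rational(-1, 178)) = Rational(203, 178) ≈ 1.1404)
Add(Mul(Function('c')(O, 172), Pow(-3469, -1)), Mul(-14294, Pow(21104, -1))) = Add(Mul(-42, Pow(-3469, -1)), Mul(-14294, Pow(21104, -1))) = Add(Mul(-42, Rational(-1, 3469)), Mul(-14294, Rational(1, 21104))) = Add(Rational(42, 3469), Rational(-7147, 10552)) = Rational(-24349759, 36604888)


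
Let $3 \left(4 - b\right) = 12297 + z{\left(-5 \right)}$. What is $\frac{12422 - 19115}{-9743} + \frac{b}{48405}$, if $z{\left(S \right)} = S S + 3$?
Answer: $\frac{121708348}{202118535} \approx 0.60216$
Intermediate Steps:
$z{\left(S \right)} = 3 + S^{2}$ ($z{\left(S \right)} = S^{2} + 3 = 3 + S^{2}$)
$b = - \frac{12313}{3}$ ($b = 4 - \frac{12297 + \left(3 + \left(-5\right)^{2}\right)}{3} = 4 - \frac{12297 + \left(3 + 25\right)}{3} = 4 - \frac{12297 + 28}{3} = 4 - \frac{12325}{3} = - \frac{12313}{3} \approx -4104.3$)
$\frac{12422 - 19115}{-9743} + \frac{b}{48405} = \frac{12422 - 19115}{-9743} - \frac{12313}{3 \cdot 48405} = \left(-6693\right) \left(- \frac{1}{9743}\right) - \frac{1759}{20745} = \frac{6693}{9743} - \frac{1759}{20745} = \frac{121708348}{202118535}$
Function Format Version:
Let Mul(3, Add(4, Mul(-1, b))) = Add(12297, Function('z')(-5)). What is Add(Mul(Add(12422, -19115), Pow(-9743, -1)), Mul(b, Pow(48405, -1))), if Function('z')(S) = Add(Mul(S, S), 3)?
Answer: Rational(121708348, 202118535) ≈ 0.60216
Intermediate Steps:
Function('z')(S) = Add(3, Pow(S, 2)) (Function('z')(S) = Add(Pow(S, 2), 3) = Add(3, Pow(S, 2)))
b = Rational(-12313, 3) (b = Add(4, Mul(Rational(-1, 3), Add(12297, Add(3, Pow(-5, 2))))) = Add(4, Mul(Rational(-1, 3), Add(12297, Add(3, 25)))) = Add(4, Mul(Rational(-1, 3), Add(12297, 28))) = Add(4, Mul(Rational(-1, 3), 12325)) = Add(4, Rational(-12325, 3)) = Rational(-12313, 3) ≈ -4104.3)
Add(Mul(Add(12422, -19115), Pow(-9743, -1)), Mul(b, Pow(48405, -1))) = Add(Mul(Add(12422, -19115), Pow(-9743, -1)), Mul(Rational(-12313, 3), Pow(48405, -1))) = Add(Mul(-6693, Rational(-1, 9743)), Mul(Rational(-12313, 3), Rational(1, 48405))) = Add(Rational(6693, 9743), Rational(-1759, 20745)) = Rational(121708348, 202118535)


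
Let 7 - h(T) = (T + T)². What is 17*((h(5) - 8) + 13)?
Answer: -1496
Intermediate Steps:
h(T) = 7 - 4*T² (h(T) = 7 - (T + T)² = 7 - (2*T)² = 7 - 4*T²)
17*((h(5) - 8) + 13) = 17*(((7 - 4*5²) - 8) + 13) = 17*(((7 - 4*25) - 8) + 13) = 17*(((7 - 100) - 8) + 13) = 17*((-93 - 8) + 13) = 17*(-101 + 13) = 17*(-88) = -1496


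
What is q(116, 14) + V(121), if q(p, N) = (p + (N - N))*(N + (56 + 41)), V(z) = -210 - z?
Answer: 12545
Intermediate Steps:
q(p, N) = p*(97 + N) (q(p, N) = (p + 0)*(N + 97) = p*(97 + N))
q(116, 14) + V(121) = 116*(97 + 14) + (-210 - 1*121) = 116*111 + (-210 - 121) = 12876 - 331 = 12545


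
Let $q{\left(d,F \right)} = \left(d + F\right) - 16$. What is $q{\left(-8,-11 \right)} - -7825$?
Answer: $7790$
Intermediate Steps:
$q{\left(d,F \right)} = -16 + F + d$ ($q{\left(d,F \right)} = \left(F + d\right) - 16 = -16 + F + d$)
$q{\left(-8,-11 \right)} - -7825 = \left(-16 - 11 - 8\right) - -7825 = -35 + 7825 = 7790$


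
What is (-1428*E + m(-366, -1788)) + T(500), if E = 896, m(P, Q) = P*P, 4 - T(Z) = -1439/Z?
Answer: -572762561/500 ≈ -1.1455e+6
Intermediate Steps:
T(Z) = 4 + 1439/Z (T(Z) = 4 - (-1439)/Z = 4 + 1439/Z)
m(P, Q) = P²
(-1428*E + m(-366, -1788)) + T(500) = (-1428*896 + (-366)²) + (4 + 1439/500) = (-1279488 + 133956) + (4 + 1439*(1/500)) = -1145532 + (4 + 1439/500) = -1145532 + 3439/500 = -572762561/500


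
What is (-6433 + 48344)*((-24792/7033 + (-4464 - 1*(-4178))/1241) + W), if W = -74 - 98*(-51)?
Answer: 1799811829062682/8727953 ≈ 2.0621e+8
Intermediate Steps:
W = 4924 (W = -74 + 4998 = 4924)
(-6433 + 48344)*((-24792/7033 + (-4464 - 1*(-4178))/1241) + W) = (-6433 + 48344)*((-24792/7033 + (-4464 - 1*(-4178))/1241) + 4924) = 41911*((-24792*1/7033 + (-4464 + 4178)*(1/1241)) + 4924) = 41911*((-24792/7033 - 286*1/1241) + 4924) = 41911*((-24792/7033 - 286/1241) + 4924) = 41911*(-32778310/8727953 + 4924) = 41911*(42943662262/8727953) = 1799811829062682/8727953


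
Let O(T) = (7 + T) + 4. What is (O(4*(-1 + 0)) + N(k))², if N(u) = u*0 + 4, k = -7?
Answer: 121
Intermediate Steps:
O(T) = 11 + T
N(u) = 4 (N(u) = 0 + 4 = 4)
(O(4*(-1 + 0)) + N(k))² = ((11 + 4*(-1 + 0)) + 4)² = ((11 + 4*(-1)) + 4)² = ((11 - 4) + 4)² = (7 + 4)² = 11² = 121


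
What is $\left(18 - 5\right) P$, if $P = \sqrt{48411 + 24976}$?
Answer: $13 \sqrt{73387} \approx 3521.7$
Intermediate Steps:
$P = \sqrt{73387} \approx 270.9$
$\left(18 - 5\right) P = \left(18 - 5\right) \sqrt{73387} = 13 \sqrt{73387}$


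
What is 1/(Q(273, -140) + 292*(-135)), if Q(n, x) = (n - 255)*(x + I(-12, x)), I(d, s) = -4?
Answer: -1/42012 ≈ -2.3803e-5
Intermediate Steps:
Q(n, x) = (-255 + n)*(-4 + x) (Q(n, x) = (n - 255)*(x - 4) = (-255 + n)*(-4 + x))
1/(Q(273, -140) + 292*(-135)) = 1/((1020 - 255*(-140) - 4*273 + 273*(-140)) + 292*(-135)) = 1/((1020 + 35700 - 1092 - 38220) - 39420) = 1/(-2592 - 39420) = 1/(-42012) = -1/42012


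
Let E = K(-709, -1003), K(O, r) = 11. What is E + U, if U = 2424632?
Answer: 2424643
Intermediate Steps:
E = 11
E + U = 11 + 2424632 = 2424643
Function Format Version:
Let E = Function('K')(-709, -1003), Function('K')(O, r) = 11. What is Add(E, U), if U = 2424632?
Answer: 2424643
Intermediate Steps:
E = 11
Add(E, U) = Add(11, 2424632) = 2424643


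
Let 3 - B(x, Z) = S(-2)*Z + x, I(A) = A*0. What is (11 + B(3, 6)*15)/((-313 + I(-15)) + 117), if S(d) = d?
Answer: -191/196 ≈ -0.97449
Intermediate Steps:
I(A) = 0
B(x, Z) = 3 - x + 2*Z (B(x, Z) = 3 - (-2*Z + x) = 3 - (x - 2*Z) = 3 + (-x + 2*Z) = 3 - x + 2*Z)
(11 + B(3, 6)*15)/((-313 + I(-15)) + 117) = (11 + (3 - 1*3 + 2*6)*15)/((-313 + 0) + 117) = (11 + (3 - 3 + 12)*15)/(-313 + 117) = (11 + 12*15)/(-196) = (11 + 180)*(-1/196) = 191*(-1/196) = -191/196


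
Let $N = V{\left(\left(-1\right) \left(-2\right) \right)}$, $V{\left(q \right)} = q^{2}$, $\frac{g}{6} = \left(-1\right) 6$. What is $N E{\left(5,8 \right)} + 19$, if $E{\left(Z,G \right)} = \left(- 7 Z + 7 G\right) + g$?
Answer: $-41$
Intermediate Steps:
$g = -36$ ($g = 6 \left(\left(-1\right) 6\right) = 6 \left(-6\right) = -36$)
$E{\left(Z,G \right)} = -36 - 7 Z + 7 G$ ($E{\left(Z,G \right)} = \left(- 7 Z + 7 G\right) - 36 = -36 - 7 Z + 7 G$)
$N = 4$ ($N = \left(\left(-1\right) \left(-2\right)\right)^{2} = 2^{2} = 4$)
$N E{\left(5,8 \right)} + 19 = 4 \left(-36 - 35 + 7 \cdot 8\right) + 19 = 4 \left(-36 - 35 + 56\right) + 19 = 4 \left(-15\right) + 19 = -60 + 19 = -41$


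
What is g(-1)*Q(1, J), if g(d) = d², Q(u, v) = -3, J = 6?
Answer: -3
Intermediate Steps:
g(-1)*Q(1, J) = (-1)²*(-3) = 1*(-3) = -3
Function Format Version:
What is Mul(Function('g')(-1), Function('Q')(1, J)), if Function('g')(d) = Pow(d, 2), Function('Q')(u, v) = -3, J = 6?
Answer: -3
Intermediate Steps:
Mul(Function('g')(-1), Function('Q')(1, J)) = Mul(Pow(-1, 2), -3) = Mul(1, -3) = -3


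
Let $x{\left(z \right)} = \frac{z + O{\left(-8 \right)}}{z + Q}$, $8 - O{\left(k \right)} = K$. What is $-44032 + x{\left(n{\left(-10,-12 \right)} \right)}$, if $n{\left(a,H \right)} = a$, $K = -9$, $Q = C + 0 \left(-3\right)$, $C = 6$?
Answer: $- \frac{176135}{4} \approx -44034.0$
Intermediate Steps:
$Q = 6$ ($Q = 6 + 0 \left(-3\right) = 6 + 0 = 6$)
$O{\left(k \right)} = 17$ ($O{\left(k \right)} = 8 - -9 = 8 + 9 = 17$)
$x{\left(z \right)} = \frac{17 + z}{6 + z}$ ($x{\left(z \right)} = \frac{z + 17}{z + 6} = \frac{17 + z}{6 + z}$)
$-44032 + x{\left(n{\left(-10,-12 \right)} \right)} = -44032 + \frac{17 - 10}{6 - 10} = -44032 + \frac{1}{-4} \cdot 7 = -44032 - \frac{7}{4} = - \frac{176135}{4}$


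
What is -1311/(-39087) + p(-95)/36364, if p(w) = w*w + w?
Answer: 66120019/236893278 ≈ 0.27911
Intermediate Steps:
p(w) = w + w² (p(w) = w² + w = w + w²)
-1311/(-39087) + p(-95)/36364 = -1311/(-39087) - 95*(1 - 95)/36364 = -1311*(-1/39087) - 95*(-94)*(1/36364) = 437/13029 + 8930*(1/36364) = 437/13029 + 4465/18182 = 66120019/236893278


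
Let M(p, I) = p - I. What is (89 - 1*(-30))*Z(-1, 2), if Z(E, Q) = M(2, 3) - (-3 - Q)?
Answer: 476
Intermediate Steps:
Z(E, Q) = 2 + Q (Z(E, Q) = (2 - 1*3) - (-3 - Q) = (2 - 3) + (3 + Q) = -1 + (3 + Q) = 2 + Q)
(89 - 1*(-30))*Z(-1, 2) = (89 - 1*(-30))*(2 + 2) = (89 + 30)*4 = 119*4 = 476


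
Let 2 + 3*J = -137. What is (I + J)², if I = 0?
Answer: 19321/9 ≈ 2146.8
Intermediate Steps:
J = -139/3 (J = -⅔ + (⅓)*(-137) = -⅔ - 137/3 = -139/3 ≈ -46.333)
(I + J)² = (0 - 139/3)² = (-139/3)² = 19321/9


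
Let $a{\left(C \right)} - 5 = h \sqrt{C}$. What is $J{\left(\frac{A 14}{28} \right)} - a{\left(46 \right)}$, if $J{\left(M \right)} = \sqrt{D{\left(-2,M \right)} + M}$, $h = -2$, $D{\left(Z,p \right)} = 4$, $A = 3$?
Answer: $-5 + \frac{\sqrt{22}}{2} + 2 \sqrt{46} \approx 10.91$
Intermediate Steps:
$a{\left(C \right)} = 5 - 2 \sqrt{C}$
$J{\left(M \right)} = \sqrt{4 + M}$
$J{\left(\frac{A 14}{28} \right)} - a{\left(46 \right)} = \sqrt{4 + \frac{3 \cdot 14}{28}} - \left(5 - 2 \sqrt{46}\right) = \sqrt{4 + 42 \cdot \frac{1}{28}} - \left(5 - 2 \sqrt{46}\right) = \sqrt{4 + \frac{3}{2}} - \left(5 - 2 \sqrt{46}\right) = \sqrt{\frac{11}{2}} - \left(5 - 2 \sqrt{46}\right) = \frac{\sqrt{22}}{2} - \left(5 - 2 \sqrt{46}\right) = -5 + \frac{\sqrt{22}}{2} + 2 \sqrt{46}$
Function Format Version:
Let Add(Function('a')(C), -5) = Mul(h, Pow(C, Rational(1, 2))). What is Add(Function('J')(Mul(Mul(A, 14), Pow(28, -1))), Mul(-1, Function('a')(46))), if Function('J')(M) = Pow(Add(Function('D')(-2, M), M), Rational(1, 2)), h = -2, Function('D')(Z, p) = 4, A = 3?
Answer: Add(-5, Mul(Rational(1, 2), Pow(22, Rational(1, 2))), Mul(2, Pow(46, Rational(1, 2)))) ≈ 10.910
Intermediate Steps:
Function('a')(C) = Add(5, Mul(-2, Pow(C, Rational(1, 2))))
Function('J')(M) = Pow(Add(4, M), Rational(1, 2))
Add(Function('J')(Mul(Mul(A, 14), Pow(28, -1))), Mul(-1, Function('a')(46))) = Add(Pow(Add(4, Mul(Mul(3, 14), Pow(28, -1))), Rational(1, 2)), Mul(-1, Add(5, Mul(-2, Pow(46, Rational(1, 2)))))) = Add(Pow(Add(4, Mul(42, Rational(1, 28))), Rational(1, 2)), Add(-5, Mul(2, Pow(46, Rational(1, 2))))) = Add(Pow(Add(4, Rational(3, 2)), Rational(1, 2)), Add(-5, Mul(2, Pow(46, Rational(1, 2))))) = Add(Pow(Rational(11, 2), Rational(1, 2)), Add(-5, Mul(2, Pow(46, Rational(1, 2))))) = Add(Mul(Rational(1, 2), Pow(22, Rational(1, 2))), Add(-5, Mul(2, Pow(46, Rational(1, 2))))) = Add(-5, Mul(Rational(1, 2), Pow(22, Rational(1, 2))), Mul(2, Pow(46, Rational(1, 2))))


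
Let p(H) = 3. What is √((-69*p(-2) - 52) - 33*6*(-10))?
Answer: √1721 ≈ 41.485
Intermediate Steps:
√((-69*p(-2) - 52) - 33*6*(-10)) = √((-69*3 - 52) - 33*6*(-10)) = √((-207 - 52) - 198*(-10)) = √(-259 + 1980) = √1721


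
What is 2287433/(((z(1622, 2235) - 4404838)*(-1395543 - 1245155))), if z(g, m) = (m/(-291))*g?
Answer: 221881001/1131480142057848 ≈ 1.9610e-7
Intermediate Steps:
z(g, m) = -g*m/291 (z(g, m) = (m*(-1/291))*g = (-m/291)*g = -g*m/291)
2287433/(((z(1622, 2235) - 4404838)*(-1395543 - 1245155))) = 2287433/(((-1/291*1622*2235 - 4404838)*(-1395543 - 1245155))) = 2287433/(((-1208390/97 - 4404838)*(-2640698))) = 2287433/((-428477676/97*(-2640698))) = 2287433/(1131480142057848/97) = 2287433*(97/1131480142057848) = 221881001/1131480142057848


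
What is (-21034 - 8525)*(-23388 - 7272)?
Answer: 906278940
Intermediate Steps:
(-21034 - 8525)*(-23388 - 7272) = -29559*(-30660) = 906278940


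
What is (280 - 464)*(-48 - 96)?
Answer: 26496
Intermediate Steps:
(280 - 464)*(-48 - 96) = -184*(-144) = 26496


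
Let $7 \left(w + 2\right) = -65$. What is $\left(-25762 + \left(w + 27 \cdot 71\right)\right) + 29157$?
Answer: $\frac{37105}{7} \approx 5300.7$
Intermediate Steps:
$w = - \frac{79}{7}$ ($w = -2 + \frac{1}{7} \left(-65\right) = -2 - \frac{65}{7} = - \frac{79}{7} \approx -11.286$)
$\left(-25762 + \left(w + 27 \cdot 71\right)\right) + 29157 = \left(-25762 + \left(- \frac{79}{7} + 27 \cdot 71\right)\right) + 29157 = \left(-25762 + \left(- \frac{79}{7} + 1917\right)\right) + 29157 = \left(-25762 + \frac{13340}{7}\right) + 29157 = - \frac{166994}{7} + 29157 = \frac{37105}{7}$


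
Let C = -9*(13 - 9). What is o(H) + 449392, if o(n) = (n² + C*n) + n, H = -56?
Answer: 454488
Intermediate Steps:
C = -36 (C = -9*4 = -36)
o(n) = n² - 35*n (o(n) = (n² - 36*n) + n = n² - 35*n)
o(H) + 449392 = -56*(-35 - 56) + 449392 = -56*(-91) + 449392 = 5096 + 449392 = 454488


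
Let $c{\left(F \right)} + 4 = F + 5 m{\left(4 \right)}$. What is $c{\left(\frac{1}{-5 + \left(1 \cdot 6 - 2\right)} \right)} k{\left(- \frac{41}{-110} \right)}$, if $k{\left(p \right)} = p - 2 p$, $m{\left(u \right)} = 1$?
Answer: $0$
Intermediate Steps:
$k{\left(p \right)} = - p$
$c{\left(F \right)} = 1 + F$ ($c{\left(F \right)} = -4 + \left(F + 5 \cdot 1\right) = -4 + \left(F + 5\right) = -4 + \left(5 + F\right) = 1 + F$)
$c{\left(\frac{1}{-5 + \left(1 \cdot 6 - 2\right)} \right)} k{\left(- \frac{41}{-110} \right)} = \left(1 + \frac{1}{-5 + \left(1 \cdot 6 - 2\right)}\right) \left(- \frac{-41}{-110}\right) = \left(1 + \frac{1}{-5 + \left(6 - 2\right)}\right) \left(- \frac{\left(-41\right) \left(-1\right)}{110}\right) = \left(1 + \frac{1}{-5 + 4}\right) \left(\left(-1\right) \frac{41}{110}\right) = \left(1 + \frac{1}{-1}\right) \left(- \frac{41}{110}\right) = \left(1 - 1\right) \left(- \frac{41}{110}\right) = 0 \left(- \frac{41}{110}\right) = 0$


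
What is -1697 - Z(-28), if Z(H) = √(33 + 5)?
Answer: -1697 - √38 ≈ -1703.2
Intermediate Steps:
Z(H) = √38
-1697 - Z(-28) = -1697 - √38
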